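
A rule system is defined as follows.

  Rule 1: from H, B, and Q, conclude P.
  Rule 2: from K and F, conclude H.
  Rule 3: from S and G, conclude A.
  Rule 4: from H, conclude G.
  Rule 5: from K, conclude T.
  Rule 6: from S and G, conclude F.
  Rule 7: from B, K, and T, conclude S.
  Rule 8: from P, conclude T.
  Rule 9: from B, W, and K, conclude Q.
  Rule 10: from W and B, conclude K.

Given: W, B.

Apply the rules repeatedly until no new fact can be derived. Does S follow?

W and B hold, so K follows (Rule 10).
K holds, so T follows (Rule 5).
From B, K, and T, Rule 7 gives S.

Yes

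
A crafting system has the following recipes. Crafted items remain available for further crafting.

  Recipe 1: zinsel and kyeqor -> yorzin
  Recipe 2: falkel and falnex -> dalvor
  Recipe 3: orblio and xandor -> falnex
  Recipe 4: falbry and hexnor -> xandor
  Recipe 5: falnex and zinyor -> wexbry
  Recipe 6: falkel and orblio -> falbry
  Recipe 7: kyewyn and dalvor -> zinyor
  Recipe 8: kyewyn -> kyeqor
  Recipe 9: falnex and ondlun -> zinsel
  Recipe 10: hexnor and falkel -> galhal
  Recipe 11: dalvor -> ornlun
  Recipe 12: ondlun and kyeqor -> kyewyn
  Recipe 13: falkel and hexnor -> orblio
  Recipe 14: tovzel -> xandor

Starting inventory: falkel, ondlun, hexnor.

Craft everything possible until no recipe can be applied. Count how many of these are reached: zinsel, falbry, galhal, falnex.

hexnor and falkel -> galhal (Recipe 10).
falkel and hexnor -> orblio (Recipe 13).
Using Recipe 6, falkel and orblio make falbry.
falbry and hexnor -> xandor (Recipe 4).
orblio and xandor -> falnex (Recipe 3).
falnex and ondlun -> zinsel (Recipe 9).
zinsel: reached.
falbry: reached.
galhal: reached.
falnex: reached.
All 4 are reached.

4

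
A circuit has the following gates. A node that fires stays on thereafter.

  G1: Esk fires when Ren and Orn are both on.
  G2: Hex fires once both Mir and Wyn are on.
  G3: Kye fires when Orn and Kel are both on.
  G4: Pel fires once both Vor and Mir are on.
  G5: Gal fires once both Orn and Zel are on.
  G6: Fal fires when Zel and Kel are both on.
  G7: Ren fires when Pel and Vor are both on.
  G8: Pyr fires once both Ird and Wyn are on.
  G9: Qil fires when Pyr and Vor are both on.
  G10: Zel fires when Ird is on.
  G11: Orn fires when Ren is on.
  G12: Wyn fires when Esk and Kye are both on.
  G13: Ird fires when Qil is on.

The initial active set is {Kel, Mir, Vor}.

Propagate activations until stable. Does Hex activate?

Vor and Mir are on, so Pel fires (G4).
G7: Pel and Vor on → Ren on.
Ren is on, so Orn fires (G11).
Ren and Orn are on, so Esk fires (G1).
G3: Orn and Kel on → Kye on.
Esk and Kye are on, so Wyn fires (G12).
G2: Mir and Wyn on → Hex on.

Yes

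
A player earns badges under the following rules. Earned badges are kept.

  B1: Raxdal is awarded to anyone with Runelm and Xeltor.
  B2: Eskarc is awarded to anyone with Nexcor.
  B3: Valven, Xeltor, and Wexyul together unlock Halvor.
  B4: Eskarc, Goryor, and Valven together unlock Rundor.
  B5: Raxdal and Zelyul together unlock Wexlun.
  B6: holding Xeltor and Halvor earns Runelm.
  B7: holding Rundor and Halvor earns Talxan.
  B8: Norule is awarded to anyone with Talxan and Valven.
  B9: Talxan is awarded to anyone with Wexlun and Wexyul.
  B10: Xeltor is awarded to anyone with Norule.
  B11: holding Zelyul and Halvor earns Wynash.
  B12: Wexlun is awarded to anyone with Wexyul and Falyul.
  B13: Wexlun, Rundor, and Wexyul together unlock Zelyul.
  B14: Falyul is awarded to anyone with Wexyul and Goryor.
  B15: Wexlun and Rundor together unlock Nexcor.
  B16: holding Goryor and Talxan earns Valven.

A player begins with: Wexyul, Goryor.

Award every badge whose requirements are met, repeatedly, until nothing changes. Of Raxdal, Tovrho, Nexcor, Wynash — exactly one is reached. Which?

With Wexyul and Goryor, Falyul is earned (B14).
With Wexyul and Falyul, Wexlun is earned (B12).
With Wexlun and Wexyul, Talxan is earned (B9).
With Goryor and Talxan, Valven is earned (B16).
With Talxan and Valven, Norule is earned (B8).
With Norule, Xeltor is earned (B10).
With Valven, Xeltor, and Wexyul, Halvor is earned (B3).
With Xeltor and Halvor, Runelm is earned (B6).
With Runelm and Xeltor, Raxdal is earned (B1).
Nexcor would need Wexlun and Rundor (B15), but Rundor is never earned. Wynash would need Zelyul and Halvor (B11), but Zelyul is never earned. No rule produces Tovrho, and it is not given.

Raxdal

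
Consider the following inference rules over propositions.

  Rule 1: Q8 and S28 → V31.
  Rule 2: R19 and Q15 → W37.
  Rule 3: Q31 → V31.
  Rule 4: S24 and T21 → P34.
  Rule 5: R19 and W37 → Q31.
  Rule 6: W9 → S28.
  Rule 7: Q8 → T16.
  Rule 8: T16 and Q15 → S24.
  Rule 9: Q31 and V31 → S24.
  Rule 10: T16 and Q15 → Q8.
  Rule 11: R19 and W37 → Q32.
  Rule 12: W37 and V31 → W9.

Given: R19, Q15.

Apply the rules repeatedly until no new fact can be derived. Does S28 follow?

Yes

R19 and Q15 hold, so W37 follows (Rule 2).
From R19 and W37, Rule 5 gives Q31.
From Q31, Rule 3 gives V31.
From W37 and V31, Rule 12 gives W9.
From W9, Rule 6 gives S28.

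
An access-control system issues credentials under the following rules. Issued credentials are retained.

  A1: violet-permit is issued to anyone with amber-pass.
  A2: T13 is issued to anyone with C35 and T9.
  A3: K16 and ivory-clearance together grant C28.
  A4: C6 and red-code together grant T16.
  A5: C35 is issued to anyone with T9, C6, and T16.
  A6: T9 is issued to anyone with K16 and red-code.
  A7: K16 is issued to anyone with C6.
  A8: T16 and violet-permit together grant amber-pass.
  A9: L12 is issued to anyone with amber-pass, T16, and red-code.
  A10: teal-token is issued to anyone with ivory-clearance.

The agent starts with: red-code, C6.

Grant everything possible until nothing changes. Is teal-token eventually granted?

teal-token would need ivory-clearance (A10), but ivory-clearance is never granted.

No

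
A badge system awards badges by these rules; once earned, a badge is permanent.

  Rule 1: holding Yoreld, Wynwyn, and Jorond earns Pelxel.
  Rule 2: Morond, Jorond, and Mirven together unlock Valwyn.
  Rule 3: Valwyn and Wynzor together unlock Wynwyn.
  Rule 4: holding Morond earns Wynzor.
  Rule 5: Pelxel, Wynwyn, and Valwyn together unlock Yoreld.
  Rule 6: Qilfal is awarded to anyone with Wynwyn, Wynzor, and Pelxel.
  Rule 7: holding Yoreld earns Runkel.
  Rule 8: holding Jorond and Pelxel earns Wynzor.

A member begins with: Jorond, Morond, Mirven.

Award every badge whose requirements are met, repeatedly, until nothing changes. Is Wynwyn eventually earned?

With Morond, Jorond, and Mirven, Valwyn is earned (Rule 2).
With Morond, Wynzor is earned (Rule 4).
With Valwyn and Wynzor, Wynwyn is earned (Rule 3).

Yes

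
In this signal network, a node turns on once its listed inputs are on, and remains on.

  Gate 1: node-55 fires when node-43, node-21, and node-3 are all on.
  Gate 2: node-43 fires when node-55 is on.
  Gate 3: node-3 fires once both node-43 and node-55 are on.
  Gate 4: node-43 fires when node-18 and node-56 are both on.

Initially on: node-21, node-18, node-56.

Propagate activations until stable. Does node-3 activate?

No

node-3 would need node-43 and node-55 (Gate 3), but node-55 never turns on.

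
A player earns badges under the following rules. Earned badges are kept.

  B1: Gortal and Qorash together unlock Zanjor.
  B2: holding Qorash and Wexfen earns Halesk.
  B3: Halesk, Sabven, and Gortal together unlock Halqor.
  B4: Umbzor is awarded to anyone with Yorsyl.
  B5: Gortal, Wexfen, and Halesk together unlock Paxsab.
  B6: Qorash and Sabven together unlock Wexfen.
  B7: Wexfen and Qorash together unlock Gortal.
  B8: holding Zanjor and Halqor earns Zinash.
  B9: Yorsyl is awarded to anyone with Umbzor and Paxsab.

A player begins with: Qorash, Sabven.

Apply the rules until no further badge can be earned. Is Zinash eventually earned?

With Qorash and Sabven, Wexfen is earned (B6).
With Qorash and Wexfen, Halesk is earned (B2).
With Wexfen and Qorash, Gortal is earned (B7).
With Halesk, Sabven, and Gortal, Halqor is earned (B3).
With Gortal and Qorash, Zanjor is earned (B1).
With Zanjor and Halqor, Zinash is earned (B8).

Yes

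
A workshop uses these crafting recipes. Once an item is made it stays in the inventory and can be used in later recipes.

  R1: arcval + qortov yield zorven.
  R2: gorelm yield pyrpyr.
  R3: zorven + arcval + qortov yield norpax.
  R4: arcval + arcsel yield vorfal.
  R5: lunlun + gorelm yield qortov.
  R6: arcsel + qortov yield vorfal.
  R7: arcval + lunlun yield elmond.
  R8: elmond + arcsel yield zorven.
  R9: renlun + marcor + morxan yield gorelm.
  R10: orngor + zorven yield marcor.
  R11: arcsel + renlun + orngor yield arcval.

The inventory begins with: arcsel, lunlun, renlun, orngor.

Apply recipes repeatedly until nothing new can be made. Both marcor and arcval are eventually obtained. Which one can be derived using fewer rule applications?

arcval

arcval: Using R11, arcsel, renlun, and orngor make arcval. [1 rule application]
marcor: arcsel + renlun + orngor → arcval (R11). Using R7, arcval and lunlun make elmond. elmond + arcsel → zorven (R8). orngor + zorven → marcor (R10). [4 rule applications]
arcval needs fewer.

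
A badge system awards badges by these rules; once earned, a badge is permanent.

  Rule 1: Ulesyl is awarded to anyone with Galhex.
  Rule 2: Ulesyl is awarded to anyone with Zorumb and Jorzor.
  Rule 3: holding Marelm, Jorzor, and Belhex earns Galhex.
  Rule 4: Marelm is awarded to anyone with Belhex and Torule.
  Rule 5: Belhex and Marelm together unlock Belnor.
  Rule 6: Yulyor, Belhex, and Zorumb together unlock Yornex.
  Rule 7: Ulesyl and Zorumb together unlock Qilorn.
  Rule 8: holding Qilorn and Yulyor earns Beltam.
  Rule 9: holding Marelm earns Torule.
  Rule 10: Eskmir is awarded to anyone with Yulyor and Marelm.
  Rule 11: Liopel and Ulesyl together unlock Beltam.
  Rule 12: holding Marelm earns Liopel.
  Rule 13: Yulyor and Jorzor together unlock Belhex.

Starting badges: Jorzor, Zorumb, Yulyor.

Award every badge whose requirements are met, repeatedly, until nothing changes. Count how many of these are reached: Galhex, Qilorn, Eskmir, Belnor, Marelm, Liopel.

1

With Zorumb and Jorzor, Ulesyl is earned (Rule 2).
With Ulesyl and Zorumb, Qilorn is earned (Rule 7).
Galhex would need Marelm, Jorzor, and Belhex (Rule 3), but Marelm is never earned.
Qilorn: reached.
Eskmir would need Yulyor and Marelm (Rule 10), but Marelm is never earned.
Belnor would need Belhex and Marelm (Rule 5), but Marelm is never earned.
Marelm would need Belhex and Torule (Rule 4), but Torule is never earned.
Liopel would need Marelm (Rule 12), but Marelm is never earned.
Reached: Qilorn — 1 of the 6.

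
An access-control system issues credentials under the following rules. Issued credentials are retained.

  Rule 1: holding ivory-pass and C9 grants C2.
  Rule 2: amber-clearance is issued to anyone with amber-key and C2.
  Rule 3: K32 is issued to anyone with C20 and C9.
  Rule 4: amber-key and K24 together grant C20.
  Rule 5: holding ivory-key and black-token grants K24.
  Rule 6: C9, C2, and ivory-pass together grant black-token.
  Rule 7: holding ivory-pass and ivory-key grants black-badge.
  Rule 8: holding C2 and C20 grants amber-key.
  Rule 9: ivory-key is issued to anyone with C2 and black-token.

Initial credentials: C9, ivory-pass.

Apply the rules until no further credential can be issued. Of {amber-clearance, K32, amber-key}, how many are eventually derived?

amber-clearance would need amber-key and C2 (Rule 2), but amber-key is never granted.
K32 would need C20 and C9 (Rule 3), but C20 is never granted.
amber-key would need C2 and C20 (Rule 8), but C20 is never granted.
None of the 3 are reached.

0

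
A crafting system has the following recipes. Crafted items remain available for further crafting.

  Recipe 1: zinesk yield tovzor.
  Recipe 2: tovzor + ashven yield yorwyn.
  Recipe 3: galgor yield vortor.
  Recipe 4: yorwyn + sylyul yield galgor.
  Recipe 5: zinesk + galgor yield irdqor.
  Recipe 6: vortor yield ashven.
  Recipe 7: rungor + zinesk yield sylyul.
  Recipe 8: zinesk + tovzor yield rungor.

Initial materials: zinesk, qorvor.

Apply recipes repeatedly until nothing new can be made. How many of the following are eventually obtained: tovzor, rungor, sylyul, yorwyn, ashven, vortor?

3

zinesk → tovzor (Recipe 1).
zinesk + tovzor → rungor (Recipe 8).
Using Recipe 7, rungor and zinesk make sylyul.
tovzor: reached.
rungor: reached.
sylyul: reached.
yorwyn would need tovzor and ashven (Recipe 2), but ashven is never obtained.
ashven would need vortor (Recipe 6), but vortor is never obtained.
vortor would need galgor (Recipe 3), but galgor is never obtained.
Reached: tovzor, rungor, and sylyul — 3 of the 6.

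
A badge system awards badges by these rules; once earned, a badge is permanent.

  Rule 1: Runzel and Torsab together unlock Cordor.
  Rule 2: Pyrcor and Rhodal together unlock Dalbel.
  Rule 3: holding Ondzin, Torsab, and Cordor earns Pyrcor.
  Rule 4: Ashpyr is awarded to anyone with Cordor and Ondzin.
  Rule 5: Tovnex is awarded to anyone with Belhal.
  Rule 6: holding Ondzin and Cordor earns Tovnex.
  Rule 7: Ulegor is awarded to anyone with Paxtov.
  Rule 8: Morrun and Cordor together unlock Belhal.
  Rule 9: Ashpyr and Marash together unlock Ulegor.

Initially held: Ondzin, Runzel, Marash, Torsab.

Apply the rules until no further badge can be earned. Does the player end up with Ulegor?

With Runzel and Torsab, Cordor is earned (Rule 1).
With Cordor and Ondzin, Ashpyr is earned (Rule 4).
With Ashpyr and Marash, Ulegor is earned (Rule 9).

Yes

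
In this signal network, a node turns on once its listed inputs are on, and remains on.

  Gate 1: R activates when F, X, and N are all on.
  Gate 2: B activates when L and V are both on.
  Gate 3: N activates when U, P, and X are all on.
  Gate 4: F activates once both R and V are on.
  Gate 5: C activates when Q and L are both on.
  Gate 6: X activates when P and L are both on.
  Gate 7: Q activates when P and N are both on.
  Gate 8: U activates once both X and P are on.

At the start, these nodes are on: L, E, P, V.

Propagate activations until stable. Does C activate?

P and L are on, so X activates (Gate 6).
X and P are on, so U activates (Gate 8).
U, P, and X are on, so N activates (Gate 3).
Gate 7: P and N on → Q on.
Gate 5: Q and L on → C on.

Yes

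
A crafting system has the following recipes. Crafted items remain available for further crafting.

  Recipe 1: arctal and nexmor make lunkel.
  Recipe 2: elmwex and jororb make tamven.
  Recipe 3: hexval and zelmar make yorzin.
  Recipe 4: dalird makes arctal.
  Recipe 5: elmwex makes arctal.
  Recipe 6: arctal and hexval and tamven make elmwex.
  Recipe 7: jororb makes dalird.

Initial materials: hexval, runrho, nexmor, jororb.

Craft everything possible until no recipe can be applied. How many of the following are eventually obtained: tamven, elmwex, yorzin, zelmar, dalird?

1

jororb → dalird (Recipe 7).
tamven would need elmwex and jororb (Recipe 2), but elmwex is never obtained.
elmwex would need arctal, hexval, and tamven (Recipe 6), but tamven is never obtained.
yorzin would need hexval and zelmar (Recipe 3), but zelmar is never obtained.
No rule produces zelmar, and it is not given.
dalird: reached.
Reached: dalird — 1 of the 5.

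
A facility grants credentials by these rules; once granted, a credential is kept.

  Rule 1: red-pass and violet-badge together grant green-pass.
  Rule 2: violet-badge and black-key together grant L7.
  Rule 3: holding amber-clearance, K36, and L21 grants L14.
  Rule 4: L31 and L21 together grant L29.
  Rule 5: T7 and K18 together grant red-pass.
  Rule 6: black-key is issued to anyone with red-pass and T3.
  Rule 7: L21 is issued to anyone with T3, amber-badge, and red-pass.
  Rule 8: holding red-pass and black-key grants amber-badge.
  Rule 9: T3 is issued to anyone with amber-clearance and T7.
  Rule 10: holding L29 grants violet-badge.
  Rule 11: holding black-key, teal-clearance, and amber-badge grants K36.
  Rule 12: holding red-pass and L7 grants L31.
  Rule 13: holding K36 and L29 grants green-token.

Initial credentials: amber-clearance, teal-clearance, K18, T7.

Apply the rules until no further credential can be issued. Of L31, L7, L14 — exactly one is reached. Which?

L14

Holding amber-clearance and T7 grants T3 (Rule 9).
Holding T7 and K18 grants red-pass (Rule 5).
Holding red-pass and T3 grants black-key (Rule 6).
Holding red-pass and black-key grants amber-badge (Rule 8).
Holding T3, amber-badge, and red-pass grants L21 (Rule 7).
Holding black-key, teal-clearance, and amber-badge grants K36 (Rule 11).
Holding amber-clearance, K36, and L21 grants L14 (Rule 3).
L31 would need red-pass and L7 (Rule 12), but L7 is never granted. L7 would need violet-badge and black-key (Rule 2), but violet-badge is never granted.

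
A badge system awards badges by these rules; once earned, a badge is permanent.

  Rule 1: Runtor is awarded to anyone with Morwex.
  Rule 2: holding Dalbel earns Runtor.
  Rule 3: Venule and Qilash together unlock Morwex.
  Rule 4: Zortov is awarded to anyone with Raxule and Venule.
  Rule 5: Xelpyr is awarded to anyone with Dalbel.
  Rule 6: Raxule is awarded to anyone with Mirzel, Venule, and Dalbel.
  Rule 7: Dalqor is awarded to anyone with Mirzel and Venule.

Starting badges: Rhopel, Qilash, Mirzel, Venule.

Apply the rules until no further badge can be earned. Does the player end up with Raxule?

Raxule would need Mirzel, Venule, and Dalbel (Rule 6), but Dalbel is never earned.

No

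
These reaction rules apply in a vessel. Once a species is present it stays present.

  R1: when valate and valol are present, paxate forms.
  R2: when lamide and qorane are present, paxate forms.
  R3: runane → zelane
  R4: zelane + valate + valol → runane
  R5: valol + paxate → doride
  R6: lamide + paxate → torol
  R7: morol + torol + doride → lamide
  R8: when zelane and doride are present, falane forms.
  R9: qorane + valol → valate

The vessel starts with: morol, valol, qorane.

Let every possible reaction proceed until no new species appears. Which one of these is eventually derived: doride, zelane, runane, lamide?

doride

qorane and valol present → valate forms (R9).
valate and valol present → paxate forms (R1).
valol and paxate present → doride forms (R5).
zelane would need runane (R3), but runane never forms. lamide would need morol, torol, and doride (R7), but torol never forms. runane would need zelane, valate, and valol (R4), but zelane never forms.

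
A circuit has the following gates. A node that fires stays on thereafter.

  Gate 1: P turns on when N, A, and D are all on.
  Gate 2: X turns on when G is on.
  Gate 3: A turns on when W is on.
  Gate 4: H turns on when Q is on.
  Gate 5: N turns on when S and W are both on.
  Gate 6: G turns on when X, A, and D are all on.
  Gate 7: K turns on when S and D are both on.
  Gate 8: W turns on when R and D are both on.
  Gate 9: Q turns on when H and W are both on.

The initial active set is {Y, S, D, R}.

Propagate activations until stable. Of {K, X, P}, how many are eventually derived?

2

S and D are on, so K turns on (Gate 7).
R and D are on, so W turns on (Gate 8).
Gate 3: W on → A on.
Gate 5: S and W on → N on.
Gate 1: N, A, and D on → P on.
K: reached.
X would need G (Gate 2), but G never turns on.
P: reached.
Reached: K and P — 2 of the 3.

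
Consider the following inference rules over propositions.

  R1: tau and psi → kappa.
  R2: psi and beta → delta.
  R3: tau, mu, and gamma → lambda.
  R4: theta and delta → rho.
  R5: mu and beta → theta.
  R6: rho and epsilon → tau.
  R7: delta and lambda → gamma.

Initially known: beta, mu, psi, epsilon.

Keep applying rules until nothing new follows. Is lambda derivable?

No

lambda would need tau, mu, and gamma (R3), but gamma is never established.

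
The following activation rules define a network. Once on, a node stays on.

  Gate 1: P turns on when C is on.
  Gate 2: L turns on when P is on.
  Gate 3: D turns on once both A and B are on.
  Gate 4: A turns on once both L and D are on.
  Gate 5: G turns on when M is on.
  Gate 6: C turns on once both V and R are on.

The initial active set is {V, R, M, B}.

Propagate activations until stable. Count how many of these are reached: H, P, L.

V and R are on, so C turns on (Gate 6).
C is on, so P turns on (Gate 1).
Gate 2: P on → L on.
No rule produces H, and it is not given.
P: reached.
L: reached.
Reached: P and L — 2 of the 3.

2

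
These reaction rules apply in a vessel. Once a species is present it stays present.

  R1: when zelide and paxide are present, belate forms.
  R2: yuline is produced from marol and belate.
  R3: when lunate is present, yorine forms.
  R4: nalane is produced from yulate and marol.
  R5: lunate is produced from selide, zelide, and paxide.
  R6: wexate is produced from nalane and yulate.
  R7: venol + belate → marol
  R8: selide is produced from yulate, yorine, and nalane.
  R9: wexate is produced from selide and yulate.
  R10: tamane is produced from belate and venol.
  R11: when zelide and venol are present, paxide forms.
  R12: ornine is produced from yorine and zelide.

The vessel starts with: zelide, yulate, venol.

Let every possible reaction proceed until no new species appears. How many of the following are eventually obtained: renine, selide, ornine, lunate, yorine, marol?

zelide and venol present → paxide forms (R11).
zelide and paxide present → belate forms (R1).
venol and belate present → marol forms (R7).
No rule produces renine, and it is not given.
selide would need yulate, yorine, and nalane (R8), but yorine never forms.
ornine would need yorine and zelide (R12), but yorine never forms.
lunate would need selide, zelide, and paxide (R5), but selide never forms.
yorine would need lunate (R3), but lunate never forms.
marol: reached.
Reached: marol — 1 of the 6.

1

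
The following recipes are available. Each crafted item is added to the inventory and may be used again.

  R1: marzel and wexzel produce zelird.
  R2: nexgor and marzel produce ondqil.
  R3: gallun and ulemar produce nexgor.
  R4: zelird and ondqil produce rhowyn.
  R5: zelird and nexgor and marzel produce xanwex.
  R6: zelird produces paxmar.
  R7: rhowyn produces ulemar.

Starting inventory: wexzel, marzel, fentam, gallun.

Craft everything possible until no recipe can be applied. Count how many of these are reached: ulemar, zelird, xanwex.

1

Using R1, marzel and wexzel make zelird.
ulemar would need rhowyn (R7), but rhowyn is never obtained.
zelird: reached.
xanwex would need zelird, nexgor, and marzel (R5), but nexgor is never obtained.
Reached: zelird — 1 of the 3.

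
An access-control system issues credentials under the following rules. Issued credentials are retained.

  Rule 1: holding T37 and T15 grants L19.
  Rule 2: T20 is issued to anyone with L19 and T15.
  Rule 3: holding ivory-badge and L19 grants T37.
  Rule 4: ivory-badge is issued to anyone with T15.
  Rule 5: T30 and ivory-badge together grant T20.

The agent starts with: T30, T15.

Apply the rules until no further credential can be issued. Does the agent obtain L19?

L19 would need T37 and T15 (Rule 1), but T37 is never granted.

No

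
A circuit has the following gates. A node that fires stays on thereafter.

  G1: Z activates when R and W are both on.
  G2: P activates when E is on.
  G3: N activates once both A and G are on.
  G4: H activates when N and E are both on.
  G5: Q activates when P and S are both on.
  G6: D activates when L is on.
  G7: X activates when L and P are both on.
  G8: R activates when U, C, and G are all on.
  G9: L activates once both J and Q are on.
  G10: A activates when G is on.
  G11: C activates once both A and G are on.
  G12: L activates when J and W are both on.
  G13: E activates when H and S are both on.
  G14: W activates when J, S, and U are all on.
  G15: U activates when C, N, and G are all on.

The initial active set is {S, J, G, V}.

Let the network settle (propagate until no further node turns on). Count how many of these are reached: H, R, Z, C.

G10: G on → A on.
A and G are on, so N activates (G3).
G11: A and G on → C on.
C, N, and G are on, so U activates (G15).
G8: U, C, and G on → R on.
J, S, and U are on, so W activates (G14).
G1: R and W on → Z on.
H would need N and E (G4), but E never turns on.
R: reached.
Z: reached.
C: reached.
Reached: R, Z, and C — 3 of the 4.

3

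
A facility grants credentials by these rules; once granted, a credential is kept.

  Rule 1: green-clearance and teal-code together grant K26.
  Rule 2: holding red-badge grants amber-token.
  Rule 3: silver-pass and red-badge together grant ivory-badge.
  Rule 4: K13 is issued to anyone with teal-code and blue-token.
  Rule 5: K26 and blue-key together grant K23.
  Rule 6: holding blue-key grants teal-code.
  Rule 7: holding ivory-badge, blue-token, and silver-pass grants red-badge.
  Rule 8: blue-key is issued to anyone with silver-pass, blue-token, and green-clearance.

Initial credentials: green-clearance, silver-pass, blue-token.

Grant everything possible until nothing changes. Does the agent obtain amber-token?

No

amber-token would need red-badge (Rule 2), but red-badge is never granted.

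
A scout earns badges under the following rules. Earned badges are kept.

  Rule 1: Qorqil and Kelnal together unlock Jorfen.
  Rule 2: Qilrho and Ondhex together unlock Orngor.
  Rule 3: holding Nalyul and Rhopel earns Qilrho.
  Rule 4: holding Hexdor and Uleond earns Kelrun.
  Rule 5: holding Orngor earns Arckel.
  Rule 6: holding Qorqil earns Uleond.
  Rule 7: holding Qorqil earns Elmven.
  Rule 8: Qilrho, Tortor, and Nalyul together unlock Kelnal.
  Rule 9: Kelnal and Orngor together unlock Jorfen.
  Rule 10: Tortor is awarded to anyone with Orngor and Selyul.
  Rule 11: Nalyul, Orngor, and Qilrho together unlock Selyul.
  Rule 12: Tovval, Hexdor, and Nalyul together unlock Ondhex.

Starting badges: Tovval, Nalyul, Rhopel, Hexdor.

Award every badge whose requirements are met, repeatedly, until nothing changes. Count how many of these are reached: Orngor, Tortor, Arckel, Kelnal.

With Tovval, Hexdor, and Nalyul, Ondhex is earned (Rule 12).
With Nalyul and Rhopel, Qilrho is earned (Rule 3).
With Qilrho and Ondhex, Orngor is earned (Rule 2).
With Orngor, Arckel is earned (Rule 5).
With Nalyul, Orngor, and Qilrho, Selyul is earned (Rule 11).
With Orngor and Selyul, Tortor is earned (Rule 10).
With Qilrho, Tortor, and Nalyul, Kelnal is earned (Rule 8).
Orngor: reached.
Tortor: reached.
Arckel: reached.
Kelnal: reached.
All 4 are reached.

4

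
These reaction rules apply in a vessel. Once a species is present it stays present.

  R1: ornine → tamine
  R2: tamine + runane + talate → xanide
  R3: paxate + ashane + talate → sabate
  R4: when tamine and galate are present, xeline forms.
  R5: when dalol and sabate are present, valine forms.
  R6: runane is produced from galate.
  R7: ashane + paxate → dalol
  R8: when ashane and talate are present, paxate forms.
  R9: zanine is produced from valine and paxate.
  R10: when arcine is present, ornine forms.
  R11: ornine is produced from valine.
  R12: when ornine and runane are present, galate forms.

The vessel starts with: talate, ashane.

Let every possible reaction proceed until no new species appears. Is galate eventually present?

No

galate would need ornine and runane (R12), but runane never forms.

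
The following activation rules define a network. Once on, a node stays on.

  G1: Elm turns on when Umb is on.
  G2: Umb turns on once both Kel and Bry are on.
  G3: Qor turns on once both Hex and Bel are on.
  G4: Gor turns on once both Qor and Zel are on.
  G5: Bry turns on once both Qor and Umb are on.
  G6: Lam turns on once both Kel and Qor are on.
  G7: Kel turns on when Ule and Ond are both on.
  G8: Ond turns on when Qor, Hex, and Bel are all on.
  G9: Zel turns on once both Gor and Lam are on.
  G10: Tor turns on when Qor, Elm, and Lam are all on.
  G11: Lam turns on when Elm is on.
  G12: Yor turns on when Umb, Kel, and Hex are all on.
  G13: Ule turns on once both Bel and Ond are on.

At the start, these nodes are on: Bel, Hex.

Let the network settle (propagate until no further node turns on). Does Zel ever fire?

No

Zel would need Gor and Lam (G9), but Gor never turns on.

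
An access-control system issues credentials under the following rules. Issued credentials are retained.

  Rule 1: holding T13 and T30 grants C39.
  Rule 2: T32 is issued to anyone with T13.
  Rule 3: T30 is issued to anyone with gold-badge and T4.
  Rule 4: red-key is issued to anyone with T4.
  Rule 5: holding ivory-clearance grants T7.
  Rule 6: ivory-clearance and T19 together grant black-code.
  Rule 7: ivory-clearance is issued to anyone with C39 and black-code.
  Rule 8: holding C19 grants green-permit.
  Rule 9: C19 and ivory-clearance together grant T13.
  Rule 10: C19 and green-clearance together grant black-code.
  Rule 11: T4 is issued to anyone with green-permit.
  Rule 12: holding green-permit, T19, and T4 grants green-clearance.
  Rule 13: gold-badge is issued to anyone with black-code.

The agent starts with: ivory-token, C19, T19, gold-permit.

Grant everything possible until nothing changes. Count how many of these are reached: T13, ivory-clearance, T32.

0

T13 would need C19 and ivory-clearance (Rule 9), but ivory-clearance is never granted.
ivory-clearance would need C39 and black-code (Rule 7), but C39 is never granted.
T32 would need T13 (Rule 2), but T13 is never granted.
None of the 3 are reached.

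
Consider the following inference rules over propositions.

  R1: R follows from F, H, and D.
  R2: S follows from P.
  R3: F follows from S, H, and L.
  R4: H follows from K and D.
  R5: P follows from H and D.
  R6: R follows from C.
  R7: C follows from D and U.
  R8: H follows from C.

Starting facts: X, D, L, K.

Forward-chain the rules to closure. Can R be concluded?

Yes

K and D hold, so H follows (R4).
From H and D, R5 gives P.
P holds, so S follows (R2).
S, H, and L hold, so F follows (R3).
F, H, and D hold, so R follows (R1).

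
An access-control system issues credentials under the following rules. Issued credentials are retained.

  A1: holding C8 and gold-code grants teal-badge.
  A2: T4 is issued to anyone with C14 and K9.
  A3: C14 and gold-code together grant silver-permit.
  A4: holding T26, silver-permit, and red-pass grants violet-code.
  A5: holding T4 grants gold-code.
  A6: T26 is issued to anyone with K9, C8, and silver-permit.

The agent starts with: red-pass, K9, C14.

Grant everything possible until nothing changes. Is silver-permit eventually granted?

Holding C14 and K9 grants T4 (A2).
Holding T4 grants gold-code (A5).
Holding C14 and gold-code grants silver-permit (A3).

Yes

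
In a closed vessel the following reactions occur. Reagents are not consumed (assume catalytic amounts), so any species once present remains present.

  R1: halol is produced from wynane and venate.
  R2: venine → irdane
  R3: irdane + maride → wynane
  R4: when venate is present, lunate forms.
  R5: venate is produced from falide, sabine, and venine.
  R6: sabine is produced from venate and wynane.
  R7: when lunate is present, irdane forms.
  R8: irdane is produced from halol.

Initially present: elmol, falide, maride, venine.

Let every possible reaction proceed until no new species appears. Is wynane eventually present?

Yes

venine present → irdane forms (R2).
irdane and maride present → wynane forms (R3).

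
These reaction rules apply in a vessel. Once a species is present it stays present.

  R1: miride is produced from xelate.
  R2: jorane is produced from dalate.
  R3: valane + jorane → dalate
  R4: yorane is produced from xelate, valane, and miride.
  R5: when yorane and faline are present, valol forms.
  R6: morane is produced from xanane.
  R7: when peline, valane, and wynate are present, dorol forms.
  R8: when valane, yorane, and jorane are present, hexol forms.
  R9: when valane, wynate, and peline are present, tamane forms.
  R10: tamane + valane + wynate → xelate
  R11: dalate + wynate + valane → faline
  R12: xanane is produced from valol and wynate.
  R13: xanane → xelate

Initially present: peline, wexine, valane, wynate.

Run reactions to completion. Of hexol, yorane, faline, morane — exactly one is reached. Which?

yorane

valane, wynate, and peline present → tamane forms (R9).
tamane, valane, and wynate present → xelate forms (R10).
xelate present → miride forms (R1).
xelate, valane, and miride present → yorane forms (R4).
morane would need xanane (R6), but xanane never forms. faline would need dalate, wynate, and valane (R11), but dalate never forms. hexol would need valane, yorane, and jorane (R8), but jorane never forms.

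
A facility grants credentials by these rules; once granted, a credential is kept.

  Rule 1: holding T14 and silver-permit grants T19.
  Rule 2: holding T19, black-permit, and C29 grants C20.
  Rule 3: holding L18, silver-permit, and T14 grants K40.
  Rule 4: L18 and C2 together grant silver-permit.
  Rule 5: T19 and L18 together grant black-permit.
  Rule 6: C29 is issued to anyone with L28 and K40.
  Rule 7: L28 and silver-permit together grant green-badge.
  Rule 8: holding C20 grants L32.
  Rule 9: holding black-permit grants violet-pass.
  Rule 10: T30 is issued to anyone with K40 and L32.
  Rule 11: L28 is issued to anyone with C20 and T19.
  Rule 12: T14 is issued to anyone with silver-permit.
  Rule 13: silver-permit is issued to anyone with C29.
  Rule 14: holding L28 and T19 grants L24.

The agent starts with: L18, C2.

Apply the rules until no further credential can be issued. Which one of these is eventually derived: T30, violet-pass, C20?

Holding L18 and C2 grants silver-permit (Rule 4).
Holding silver-permit grants T14 (Rule 12).
Holding T14 and silver-permit grants T19 (Rule 1).
Holding T19 and L18 grants black-permit (Rule 5).
Holding black-permit grants violet-pass (Rule 9).
C20 would need T19, black-permit, and C29 (Rule 2), but C29 is never granted. T30 would need K40 and L32 (Rule 10), but L32 is never granted.

violet-pass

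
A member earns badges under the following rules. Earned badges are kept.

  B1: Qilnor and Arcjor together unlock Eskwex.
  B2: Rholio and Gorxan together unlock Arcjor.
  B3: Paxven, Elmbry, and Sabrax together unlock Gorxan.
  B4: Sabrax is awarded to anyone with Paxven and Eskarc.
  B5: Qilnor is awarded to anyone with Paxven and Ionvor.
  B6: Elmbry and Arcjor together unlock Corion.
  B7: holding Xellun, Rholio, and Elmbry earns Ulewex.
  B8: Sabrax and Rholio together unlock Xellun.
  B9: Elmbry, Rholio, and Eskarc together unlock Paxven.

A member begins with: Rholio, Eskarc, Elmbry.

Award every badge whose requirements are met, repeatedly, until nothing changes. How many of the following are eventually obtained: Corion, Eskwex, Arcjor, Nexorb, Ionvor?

With Elmbry, Rholio, and Eskarc, Paxven is earned (B9).
With Paxven and Eskarc, Sabrax is earned (B4).
With Paxven, Elmbry, and Sabrax, Gorxan is earned (B3).
With Rholio and Gorxan, Arcjor is earned (B2).
With Elmbry and Arcjor, Corion is earned (B6).
Corion: reached.
Eskwex would need Qilnor and Arcjor (B1), but Qilnor is never earned.
Arcjor: reached.
No rule produces Nexorb, and it is not given.
No rule produces Ionvor, and it is not given.
Reached: Corion and Arcjor — 2 of the 5.

2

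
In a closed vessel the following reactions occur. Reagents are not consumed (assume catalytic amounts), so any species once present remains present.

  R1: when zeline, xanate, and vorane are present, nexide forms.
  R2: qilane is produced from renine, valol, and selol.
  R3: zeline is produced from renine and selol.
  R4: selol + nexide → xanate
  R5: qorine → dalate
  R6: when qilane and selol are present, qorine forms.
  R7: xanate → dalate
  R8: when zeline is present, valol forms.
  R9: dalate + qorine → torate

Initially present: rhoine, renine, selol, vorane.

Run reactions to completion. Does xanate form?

xanate would need selol and nexide (R4), but nexide never forms.

No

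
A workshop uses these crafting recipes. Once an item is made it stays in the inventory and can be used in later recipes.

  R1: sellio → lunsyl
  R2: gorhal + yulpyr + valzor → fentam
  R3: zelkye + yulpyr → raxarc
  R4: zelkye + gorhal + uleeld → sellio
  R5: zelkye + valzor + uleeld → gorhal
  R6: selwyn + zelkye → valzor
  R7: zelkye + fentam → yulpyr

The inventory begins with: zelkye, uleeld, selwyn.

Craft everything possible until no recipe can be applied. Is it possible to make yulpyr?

No

yulpyr would need zelkye and fentam (R7), but fentam is never obtained.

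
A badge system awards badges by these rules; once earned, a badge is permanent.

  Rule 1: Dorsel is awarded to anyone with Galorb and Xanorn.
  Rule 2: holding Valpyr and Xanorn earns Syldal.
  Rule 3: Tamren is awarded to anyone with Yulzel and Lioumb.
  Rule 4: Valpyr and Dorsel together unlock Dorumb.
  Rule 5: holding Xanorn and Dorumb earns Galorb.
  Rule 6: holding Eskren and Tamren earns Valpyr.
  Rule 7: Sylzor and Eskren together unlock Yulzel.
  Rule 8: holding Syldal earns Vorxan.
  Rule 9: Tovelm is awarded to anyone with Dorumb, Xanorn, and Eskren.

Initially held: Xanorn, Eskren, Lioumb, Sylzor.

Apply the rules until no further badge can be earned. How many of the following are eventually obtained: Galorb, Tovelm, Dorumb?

0

Galorb would need Xanorn and Dorumb (Rule 5), but Dorumb is never earned.
Tovelm would need Dorumb, Xanorn, and Eskren (Rule 9), but Dorumb is never earned.
Dorumb would need Valpyr and Dorsel (Rule 4), but Dorsel is never earned.
None of the 3 are reached.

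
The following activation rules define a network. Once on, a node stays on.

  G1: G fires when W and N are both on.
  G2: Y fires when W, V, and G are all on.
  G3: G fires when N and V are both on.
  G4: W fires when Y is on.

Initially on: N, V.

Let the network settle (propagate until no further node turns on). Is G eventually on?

G3: N and V on → G on.

Yes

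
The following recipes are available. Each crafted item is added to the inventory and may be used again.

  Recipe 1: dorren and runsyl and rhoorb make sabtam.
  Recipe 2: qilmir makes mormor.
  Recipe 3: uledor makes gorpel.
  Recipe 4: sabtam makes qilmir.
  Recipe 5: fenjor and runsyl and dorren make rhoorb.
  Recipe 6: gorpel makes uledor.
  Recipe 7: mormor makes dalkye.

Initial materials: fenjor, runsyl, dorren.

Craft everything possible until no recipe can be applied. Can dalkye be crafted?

Yes

Using Recipe 5, fenjor, runsyl, and dorren make rhoorb.
dorren and runsyl and rhoorb → sabtam (Recipe 1).
sabtam → qilmir (Recipe 4).
Using Recipe 2, qilmir makes mormor.
mormor → dalkye (Recipe 7).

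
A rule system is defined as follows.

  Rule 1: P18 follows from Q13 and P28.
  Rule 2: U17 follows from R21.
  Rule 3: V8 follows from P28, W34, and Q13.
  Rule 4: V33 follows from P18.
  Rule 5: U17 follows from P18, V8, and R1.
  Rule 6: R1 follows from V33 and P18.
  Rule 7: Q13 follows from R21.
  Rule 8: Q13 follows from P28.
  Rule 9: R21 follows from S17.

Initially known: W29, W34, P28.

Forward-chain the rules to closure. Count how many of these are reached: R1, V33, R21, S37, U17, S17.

3

P28 holds, so Q13 follows (Rule 8).
Q13 and P28 hold, so P18 follows (Rule 1).
From P28, W34, and Q13, Rule 3 gives V8.
P18 holds, so V33 follows (Rule 4).
V33 and P18 hold, so R1 follows (Rule 6).
P18, V8, and R1 hold, so U17 follows (Rule 5).
R1: reached.
V33: reached.
R21 would need S17 (Rule 9), but S17 is never established.
No rule produces S37, and it is not given.
U17: reached.
No rule produces S17, and it is not given.
Reached: R1, V33, and U17 — 3 of the 6.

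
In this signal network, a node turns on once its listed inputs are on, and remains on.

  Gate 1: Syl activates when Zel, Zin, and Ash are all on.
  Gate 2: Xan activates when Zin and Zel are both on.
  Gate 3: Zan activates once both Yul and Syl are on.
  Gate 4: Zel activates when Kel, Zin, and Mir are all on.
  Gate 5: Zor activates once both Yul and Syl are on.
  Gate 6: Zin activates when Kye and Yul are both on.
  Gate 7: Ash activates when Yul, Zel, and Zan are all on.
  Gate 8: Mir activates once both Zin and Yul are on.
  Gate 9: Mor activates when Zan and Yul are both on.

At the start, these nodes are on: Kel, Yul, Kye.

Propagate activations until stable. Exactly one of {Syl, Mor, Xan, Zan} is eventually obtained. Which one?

Xan

Gate 6: Kye and Yul on → Zin on.
Gate 8: Zin and Yul on → Mir on.
Kel, Zin, and Mir are on, so Zel activates (Gate 4).
Gate 2: Zin and Zel on → Xan on.
Zan would need Yul and Syl (Gate 3), but Syl never turns on. Mor would need Zan and Yul (Gate 9), but Zan never turns on. Syl would need Zel, Zin, and Ash (Gate 1), but Ash never turns on.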